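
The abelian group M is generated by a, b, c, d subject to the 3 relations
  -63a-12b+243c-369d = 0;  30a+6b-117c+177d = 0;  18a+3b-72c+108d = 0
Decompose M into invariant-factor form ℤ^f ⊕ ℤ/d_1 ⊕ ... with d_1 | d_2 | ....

rank_ℚ(R)=3; free=4−3=1
SNF(R) diag = [3, 3, 9] → torsion [3, 3, 9]

Answer: M ≅ ℤ^1 ⊕ ℤ/3 ⊕ ℤ/3 ⊕ ℤ/9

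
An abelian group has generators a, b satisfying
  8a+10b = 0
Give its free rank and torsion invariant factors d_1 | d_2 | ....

Answer: M ≅ ℤ^1 ⊕ ℤ/2

Derivation:
rank_ℚ(R)=1; free=2−1=1
SNF(R) diag = [2] → torsion [2]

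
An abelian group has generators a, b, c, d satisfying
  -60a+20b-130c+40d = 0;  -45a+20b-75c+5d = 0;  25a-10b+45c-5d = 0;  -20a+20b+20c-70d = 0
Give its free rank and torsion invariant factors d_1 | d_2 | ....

rank_ℚ(R)=4; free=4−4=0
SNF(R) diag = [5, 10, 10, 10] → torsion [5, 10, 10, 10]

Answer: M ≅ ℤ/5 ⊕ ℤ/10 ⊕ ℤ/10 ⊕ ℤ/10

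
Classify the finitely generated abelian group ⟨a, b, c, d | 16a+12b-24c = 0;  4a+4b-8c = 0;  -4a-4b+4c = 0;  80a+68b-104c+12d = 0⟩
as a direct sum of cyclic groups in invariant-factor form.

Answer: M ≅ ℤ/4 ⊕ ℤ/4 ⊕ ℤ/4 ⊕ ℤ/12

Derivation:
rank_ℚ(R)=4; free=4−4=0
SNF(R) diag = [4, 4, 4, 12] → torsion [4, 4, 4, 12]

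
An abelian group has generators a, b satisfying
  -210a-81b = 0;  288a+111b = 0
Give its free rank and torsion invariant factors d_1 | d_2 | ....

rank_ℚ(R)=2; free=2−2=0
SNF(R) diag = [3, 6] → torsion [3, 6]

Answer: M ≅ ℤ/3 ⊕ ℤ/6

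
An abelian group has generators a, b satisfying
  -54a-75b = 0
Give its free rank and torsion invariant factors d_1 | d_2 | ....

Answer: M ≅ ℤ^1 ⊕ ℤ/3

Derivation:
rank_ℚ(R)=1; free=2−1=1
SNF(R) diag = [3] → torsion [3]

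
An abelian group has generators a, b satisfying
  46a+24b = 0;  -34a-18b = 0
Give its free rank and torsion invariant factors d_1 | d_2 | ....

rank_ℚ(R)=2; free=2−2=0
SNF(R) diag = [2, 6] → torsion [2, 6]

Answer: M ≅ ℤ/2 ⊕ ℤ/6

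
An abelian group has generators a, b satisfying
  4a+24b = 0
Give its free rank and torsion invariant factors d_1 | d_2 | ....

Answer: M ≅ ℤ^1 ⊕ ℤ/4

Derivation:
rank_ℚ(R)=1; free=2−1=1
SNF(R) diag = [4] → torsion [4]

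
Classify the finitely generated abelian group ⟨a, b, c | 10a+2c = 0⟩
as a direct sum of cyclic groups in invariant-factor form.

Answer: M ≅ ℤ^2 ⊕ ℤ/2

Derivation:
rank_ℚ(R)=1; free=3−1=2
SNF(R) diag = [2] → torsion [2]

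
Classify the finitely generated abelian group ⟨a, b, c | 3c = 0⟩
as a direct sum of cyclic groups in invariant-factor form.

rank_ℚ(R)=1; free=3−1=2
SNF(R) diag = [3] → torsion [3]

Answer: M ≅ ℤ^2 ⊕ ℤ/3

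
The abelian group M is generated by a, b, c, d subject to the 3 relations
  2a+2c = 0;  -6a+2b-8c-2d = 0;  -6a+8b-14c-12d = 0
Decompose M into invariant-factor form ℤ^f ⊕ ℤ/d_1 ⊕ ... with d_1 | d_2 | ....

Answer: M ≅ ℤ^1 ⊕ ℤ/2 ⊕ ℤ/2 ⊕ ℤ/4

Derivation:
rank_ℚ(R)=3; free=4−3=1
SNF(R) diag = [2, 2, 4] → torsion [2, 2, 4]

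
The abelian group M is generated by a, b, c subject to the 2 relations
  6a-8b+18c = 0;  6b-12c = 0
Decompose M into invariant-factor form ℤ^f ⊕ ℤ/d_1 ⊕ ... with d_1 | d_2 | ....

Answer: M ≅ ℤ^1 ⊕ ℤ/2 ⊕ ℤ/6

Derivation:
rank_ℚ(R)=2; free=3−2=1
SNF(R) diag = [2, 6] → torsion [2, 6]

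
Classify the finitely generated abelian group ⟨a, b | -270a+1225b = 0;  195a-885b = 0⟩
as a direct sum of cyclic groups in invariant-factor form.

Answer: M ≅ ℤ/5 ⊕ ℤ/15

Derivation:
rank_ℚ(R)=2; free=2−2=0
SNF(R) diag = [5, 15] → torsion [5, 15]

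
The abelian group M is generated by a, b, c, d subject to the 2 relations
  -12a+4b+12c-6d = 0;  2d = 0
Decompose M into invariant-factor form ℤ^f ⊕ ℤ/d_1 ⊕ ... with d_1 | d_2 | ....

rank_ℚ(R)=2; free=4−2=2
SNF(R) diag = [2, 4] → torsion [2, 4]

Answer: M ≅ ℤ^2 ⊕ ℤ/2 ⊕ ℤ/4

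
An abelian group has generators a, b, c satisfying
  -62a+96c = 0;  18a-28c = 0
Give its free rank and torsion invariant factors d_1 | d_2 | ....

Answer: M ≅ ℤ^1 ⊕ ℤ/2 ⊕ ℤ/4

Derivation:
rank_ℚ(R)=2; free=3−2=1
SNF(R) diag = [2, 4] → torsion [2, 4]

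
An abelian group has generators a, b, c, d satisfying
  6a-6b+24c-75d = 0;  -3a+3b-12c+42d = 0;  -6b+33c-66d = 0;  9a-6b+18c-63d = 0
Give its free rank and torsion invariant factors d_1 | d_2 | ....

rank_ℚ(R)=4; free=4−4=0
SNF(R) diag = [3, 3, 3, 9] → torsion [3, 3, 3, 9]

Answer: M ≅ ℤ/3 ⊕ ℤ/3 ⊕ ℤ/3 ⊕ ℤ/9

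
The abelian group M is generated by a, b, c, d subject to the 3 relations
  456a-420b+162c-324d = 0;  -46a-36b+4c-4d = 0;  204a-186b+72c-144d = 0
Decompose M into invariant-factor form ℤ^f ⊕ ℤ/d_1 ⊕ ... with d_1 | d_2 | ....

Answer: M ≅ ℤ^1 ⊕ ℤ/2 ⊕ ℤ/6 ⊕ ℤ/18

Derivation:
rank_ℚ(R)=3; free=4−3=1
SNF(R) diag = [2, 6, 18] → torsion [2, 6, 18]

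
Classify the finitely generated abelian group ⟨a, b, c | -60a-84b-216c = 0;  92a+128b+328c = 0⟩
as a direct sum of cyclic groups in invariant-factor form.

Answer: M ≅ ℤ^1 ⊕ ℤ/4 ⊕ ℤ/12

Derivation:
rank_ℚ(R)=2; free=3−2=1
SNF(R) diag = [4, 12] → torsion [4, 12]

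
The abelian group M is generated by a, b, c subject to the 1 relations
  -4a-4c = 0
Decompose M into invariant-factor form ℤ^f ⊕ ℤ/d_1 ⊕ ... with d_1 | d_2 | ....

rank_ℚ(R)=1; free=3−1=2
SNF(R) diag = [4] → torsion [4]

Answer: M ≅ ℤ^2 ⊕ ℤ/4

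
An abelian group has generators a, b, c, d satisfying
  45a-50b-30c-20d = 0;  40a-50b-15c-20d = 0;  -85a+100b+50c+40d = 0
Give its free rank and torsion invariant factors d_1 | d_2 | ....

rank_ℚ(R)=3; free=4−3=1
SNF(R) diag = [5, 5, 10] → torsion [5, 5, 10]

Answer: M ≅ ℤ^1 ⊕ ℤ/5 ⊕ ℤ/5 ⊕ ℤ/10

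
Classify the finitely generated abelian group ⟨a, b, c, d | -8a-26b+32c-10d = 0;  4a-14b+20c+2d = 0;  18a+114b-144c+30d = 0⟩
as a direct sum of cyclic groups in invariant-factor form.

rank_ℚ(R)=3; free=4−3=1
SNF(R) diag = [2, 6, 12] → torsion [2, 6, 12]

Answer: M ≅ ℤ^1 ⊕ ℤ/2 ⊕ ℤ/6 ⊕ ℤ/12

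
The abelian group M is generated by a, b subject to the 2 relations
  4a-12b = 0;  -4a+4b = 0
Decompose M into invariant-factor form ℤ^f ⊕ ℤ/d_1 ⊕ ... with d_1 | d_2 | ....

rank_ℚ(R)=2; free=2−2=0
SNF(R) diag = [4, 8] → torsion [4, 8]

Answer: M ≅ ℤ/4 ⊕ ℤ/8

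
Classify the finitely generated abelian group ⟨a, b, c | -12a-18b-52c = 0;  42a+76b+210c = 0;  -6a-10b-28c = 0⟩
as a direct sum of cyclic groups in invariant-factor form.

Answer: M ≅ ℤ/2 ⊕ ℤ/2 ⊕ ℤ/6

Derivation:
rank_ℚ(R)=3; free=3−3=0
SNF(R) diag = [2, 2, 6] → torsion [2, 2, 6]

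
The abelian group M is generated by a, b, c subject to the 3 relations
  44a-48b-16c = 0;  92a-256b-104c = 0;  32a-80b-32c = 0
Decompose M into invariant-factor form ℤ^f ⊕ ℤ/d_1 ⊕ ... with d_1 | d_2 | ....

rank_ℚ(R)=3; free=3−3=0
SNF(R) diag = [4, 8, 16] → torsion [4, 8, 16]

Answer: M ≅ ℤ/4 ⊕ ℤ/8 ⊕ ℤ/16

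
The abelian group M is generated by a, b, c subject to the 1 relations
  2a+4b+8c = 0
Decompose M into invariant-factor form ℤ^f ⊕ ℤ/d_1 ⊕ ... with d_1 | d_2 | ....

rank_ℚ(R)=1; free=3−1=2
SNF(R) diag = [2] → torsion [2]

Answer: M ≅ ℤ^2 ⊕ ℤ/2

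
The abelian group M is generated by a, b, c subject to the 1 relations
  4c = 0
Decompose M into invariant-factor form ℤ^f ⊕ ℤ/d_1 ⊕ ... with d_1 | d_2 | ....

rank_ℚ(R)=1; free=3−1=2
SNF(R) diag = [4] → torsion [4]

Answer: M ≅ ℤ^2 ⊕ ℤ/4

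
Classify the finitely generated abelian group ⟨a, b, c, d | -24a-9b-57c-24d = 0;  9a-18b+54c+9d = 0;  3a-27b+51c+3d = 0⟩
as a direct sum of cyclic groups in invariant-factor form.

Answer: M ≅ ℤ^1 ⊕ ℤ/3 ⊕ ℤ/9 ⊕ ℤ/18

Derivation:
rank_ℚ(R)=3; free=4−3=1
SNF(R) diag = [3, 9, 18] → torsion [3, 9, 18]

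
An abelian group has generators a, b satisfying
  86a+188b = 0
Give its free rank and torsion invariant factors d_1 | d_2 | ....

rank_ℚ(R)=1; free=2−1=1
SNF(R) diag = [2] → torsion [2]

Answer: M ≅ ℤ^1 ⊕ ℤ/2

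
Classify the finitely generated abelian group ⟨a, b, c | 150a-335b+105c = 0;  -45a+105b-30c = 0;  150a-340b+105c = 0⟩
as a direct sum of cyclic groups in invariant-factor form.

Answer: M ≅ ℤ/5 ⊕ ℤ/15 ⊕ ℤ/15

Derivation:
rank_ℚ(R)=3; free=3−3=0
SNF(R) diag = [5, 15, 15] → torsion [5, 15, 15]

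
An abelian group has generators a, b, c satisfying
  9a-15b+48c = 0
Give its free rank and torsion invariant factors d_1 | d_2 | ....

rank_ℚ(R)=1; free=3−1=2
SNF(R) diag = [3] → torsion [3]

Answer: M ≅ ℤ^2 ⊕ ℤ/3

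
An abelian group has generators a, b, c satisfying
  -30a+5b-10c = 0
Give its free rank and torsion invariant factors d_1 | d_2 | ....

Answer: M ≅ ℤ^2 ⊕ ℤ/5

Derivation:
rank_ℚ(R)=1; free=3−1=2
SNF(R) diag = [5] → torsion [5]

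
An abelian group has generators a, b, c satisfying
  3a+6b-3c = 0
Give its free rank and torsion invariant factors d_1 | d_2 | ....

rank_ℚ(R)=1; free=3−1=2
SNF(R) diag = [3] → torsion [3]

Answer: M ≅ ℤ^2 ⊕ ℤ/3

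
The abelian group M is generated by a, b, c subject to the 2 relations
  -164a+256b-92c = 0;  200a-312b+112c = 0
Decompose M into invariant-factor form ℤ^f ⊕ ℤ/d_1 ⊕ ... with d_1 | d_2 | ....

rank_ℚ(R)=2; free=3−2=1
SNF(R) diag = [4, 8] → torsion [4, 8]

Answer: M ≅ ℤ^1 ⊕ ℤ/4 ⊕ ℤ/8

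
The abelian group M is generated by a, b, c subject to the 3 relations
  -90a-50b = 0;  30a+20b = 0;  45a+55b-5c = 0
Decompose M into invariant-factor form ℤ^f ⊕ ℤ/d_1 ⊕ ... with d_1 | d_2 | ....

Answer: M ≅ ℤ/5 ⊕ ℤ/10 ⊕ ℤ/30

Derivation:
rank_ℚ(R)=3; free=3−3=0
SNF(R) diag = [5, 10, 30] → torsion [5, 10, 30]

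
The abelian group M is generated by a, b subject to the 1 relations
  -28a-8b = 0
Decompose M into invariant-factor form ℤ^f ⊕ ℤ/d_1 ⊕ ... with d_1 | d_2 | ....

rank_ℚ(R)=1; free=2−1=1
SNF(R) diag = [4] → torsion [4]

Answer: M ≅ ℤ^1 ⊕ ℤ/4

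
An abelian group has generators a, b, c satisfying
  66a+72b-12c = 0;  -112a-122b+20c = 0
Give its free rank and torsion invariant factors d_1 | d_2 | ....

Answer: M ≅ ℤ^1 ⊕ ℤ/2 ⊕ ℤ/6

Derivation:
rank_ℚ(R)=2; free=3−2=1
SNF(R) diag = [2, 6] → torsion [2, 6]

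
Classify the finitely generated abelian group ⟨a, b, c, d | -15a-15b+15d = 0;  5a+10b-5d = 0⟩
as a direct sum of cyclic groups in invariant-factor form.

rank_ℚ(R)=2; free=4−2=2
SNF(R) diag = [5, 15] → torsion [5, 15]

Answer: M ≅ ℤ^2 ⊕ ℤ/5 ⊕ ℤ/15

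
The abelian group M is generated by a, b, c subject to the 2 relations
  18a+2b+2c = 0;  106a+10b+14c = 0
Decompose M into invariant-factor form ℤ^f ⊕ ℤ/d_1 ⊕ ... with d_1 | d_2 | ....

rank_ℚ(R)=2; free=3−2=1
SNF(R) diag = [2, 4] → torsion [2, 4]

Answer: M ≅ ℤ^1 ⊕ ℤ/2 ⊕ ℤ/4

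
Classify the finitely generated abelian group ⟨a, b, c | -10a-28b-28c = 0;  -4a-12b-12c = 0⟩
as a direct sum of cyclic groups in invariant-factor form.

Answer: M ≅ ℤ^1 ⊕ ℤ/2 ⊕ ℤ/4

Derivation:
rank_ℚ(R)=2; free=3−2=1
SNF(R) diag = [2, 4] → torsion [2, 4]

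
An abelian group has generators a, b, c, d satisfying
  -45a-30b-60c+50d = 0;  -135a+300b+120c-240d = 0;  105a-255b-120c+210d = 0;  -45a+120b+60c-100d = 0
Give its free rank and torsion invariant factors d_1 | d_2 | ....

Answer: M ≅ ℤ/5 ⊕ ℤ/15 ⊕ ℤ/30 ⊕ ℤ/60

Derivation:
rank_ℚ(R)=4; free=4−4=0
SNF(R) diag = [5, 15, 30, 60] → torsion [5, 15, 30, 60]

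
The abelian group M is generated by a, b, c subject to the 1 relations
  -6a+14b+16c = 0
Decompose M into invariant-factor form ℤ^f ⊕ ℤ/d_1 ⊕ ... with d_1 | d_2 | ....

rank_ℚ(R)=1; free=3−1=2
SNF(R) diag = [2] → torsion [2]

Answer: M ≅ ℤ^2 ⊕ ℤ/2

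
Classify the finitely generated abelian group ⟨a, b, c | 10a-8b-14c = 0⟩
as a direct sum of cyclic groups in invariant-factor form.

rank_ℚ(R)=1; free=3−1=2
SNF(R) diag = [2] → torsion [2]

Answer: M ≅ ℤ^2 ⊕ ℤ/2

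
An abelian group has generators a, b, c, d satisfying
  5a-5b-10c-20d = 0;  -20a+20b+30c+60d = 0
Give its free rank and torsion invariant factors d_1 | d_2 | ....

rank_ℚ(R)=2; free=4−2=2
SNF(R) diag = [5, 10] → torsion [5, 10]

Answer: M ≅ ℤ^2 ⊕ ℤ/5 ⊕ ℤ/10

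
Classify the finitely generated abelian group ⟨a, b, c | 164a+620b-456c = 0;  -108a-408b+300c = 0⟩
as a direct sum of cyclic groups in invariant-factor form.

Answer: M ≅ ℤ^1 ⊕ ℤ/4 ⊕ ℤ/12

Derivation:
rank_ℚ(R)=2; free=3−2=1
SNF(R) diag = [4, 12] → torsion [4, 12]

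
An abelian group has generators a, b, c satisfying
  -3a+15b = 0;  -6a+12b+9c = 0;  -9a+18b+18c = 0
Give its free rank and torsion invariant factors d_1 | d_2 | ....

Answer: M ≅ ℤ/3 ⊕ ℤ/9 ⊕ ℤ/9

Derivation:
rank_ℚ(R)=3; free=3−3=0
SNF(R) diag = [3, 9, 9] → torsion [3, 9, 9]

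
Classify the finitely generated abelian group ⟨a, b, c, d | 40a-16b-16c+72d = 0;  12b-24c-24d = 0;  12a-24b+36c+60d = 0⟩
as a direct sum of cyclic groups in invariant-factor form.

Answer: M ≅ ℤ^1 ⊕ ℤ/4 ⊕ ℤ/12 ⊕ ℤ/24

Derivation:
rank_ℚ(R)=3; free=4−3=1
SNF(R) diag = [4, 12, 24] → torsion [4, 12, 24]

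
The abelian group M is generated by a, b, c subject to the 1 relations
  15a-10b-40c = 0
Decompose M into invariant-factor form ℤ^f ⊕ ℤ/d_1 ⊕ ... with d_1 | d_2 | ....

rank_ℚ(R)=1; free=3−1=2
SNF(R) diag = [5] → torsion [5]

Answer: M ≅ ℤ^2 ⊕ ℤ/5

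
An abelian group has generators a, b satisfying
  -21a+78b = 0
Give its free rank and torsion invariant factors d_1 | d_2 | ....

Answer: M ≅ ℤ^1 ⊕ ℤ/3

Derivation:
rank_ℚ(R)=1; free=2−1=1
SNF(R) diag = [3] → torsion [3]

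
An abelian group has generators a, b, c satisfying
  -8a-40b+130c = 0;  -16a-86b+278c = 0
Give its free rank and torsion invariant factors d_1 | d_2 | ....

Answer: M ≅ ℤ^1 ⊕ ℤ/2 ⊕ ℤ/6

Derivation:
rank_ℚ(R)=2; free=3−2=1
SNF(R) diag = [2, 6] → torsion [2, 6]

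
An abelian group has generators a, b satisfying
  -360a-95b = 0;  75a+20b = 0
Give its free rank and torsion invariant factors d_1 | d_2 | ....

rank_ℚ(R)=2; free=2−2=0
SNF(R) diag = [5, 15] → torsion [5, 15]

Answer: M ≅ ℤ/5 ⊕ ℤ/15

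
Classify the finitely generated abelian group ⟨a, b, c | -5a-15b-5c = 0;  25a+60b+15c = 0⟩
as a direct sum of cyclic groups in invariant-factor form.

Answer: M ≅ ℤ^1 ⊕ ℤ/5 ⊕ ℤ/5

Derivation:
rank_ℚ(R)=2; free=3−2=1
SNF(R) diag = [5, 5] → torsion [5, 5]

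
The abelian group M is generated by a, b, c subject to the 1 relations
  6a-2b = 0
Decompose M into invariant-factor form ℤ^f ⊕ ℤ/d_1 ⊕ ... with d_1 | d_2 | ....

Answer: M ≅ ℤ^2 ⊕ ℤ/2

Derivation:
rank_ℚ(R)=1; free=3−1=2
SNF(R) diag = [2] → torsion [2]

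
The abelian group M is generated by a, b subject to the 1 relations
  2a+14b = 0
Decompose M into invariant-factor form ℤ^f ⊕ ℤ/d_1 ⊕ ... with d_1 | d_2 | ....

rank_ℚ(R)=1; free=2−1=1
SNF(R) diag = [2] → torsion [2]

Answer: M ≅ ℤ^1 ⊕ ℤ/2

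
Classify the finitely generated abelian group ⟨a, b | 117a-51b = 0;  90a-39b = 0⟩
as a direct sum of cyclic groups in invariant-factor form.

Answer: M ≅ ℤ/3 ⊕ ℤ/9

Derivation:
rank_ℚ(R)=2; free=2−2=0
SNF(R) diag = [3, 9] → torsion [3, 9]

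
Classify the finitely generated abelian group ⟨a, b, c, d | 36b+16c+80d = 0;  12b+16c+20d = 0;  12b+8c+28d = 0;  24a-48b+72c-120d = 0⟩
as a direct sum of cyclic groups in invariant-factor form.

rank_ℚ(R)=4; free=4−4=0
SNF(R) diag = [4, 12, 24, 24] → torsion [4, 12, 24, 24]

Answer: M ≅ ℤ/4 ⊕ ℤ/12 ⊕ ℤ/24 ⊕ ℤ/24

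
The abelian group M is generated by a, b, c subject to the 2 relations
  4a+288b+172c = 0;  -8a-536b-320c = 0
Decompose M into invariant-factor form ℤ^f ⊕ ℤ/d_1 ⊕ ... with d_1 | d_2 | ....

rank_ℚ(R)=2; free=3−2=1
SNF(R) diag = [4, 8] → torsion [4, 8]

Answer: M ≅ ℤ^1 ⊕ ℤ/4 ⊕ ℤ/8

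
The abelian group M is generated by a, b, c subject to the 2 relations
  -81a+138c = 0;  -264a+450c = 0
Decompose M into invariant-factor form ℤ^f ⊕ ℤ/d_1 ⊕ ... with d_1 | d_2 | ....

Answer: M ≅ ℤ^1 ⊕ ℤ/3 ⊕ ℤ/6

Derivation:
rank_ℚ(R)=2; free=3−2=1
SNF(R) diag = [3, 6] → torsion [3, 6]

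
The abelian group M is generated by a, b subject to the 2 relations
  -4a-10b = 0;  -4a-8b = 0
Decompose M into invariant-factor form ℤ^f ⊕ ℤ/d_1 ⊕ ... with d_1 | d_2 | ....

rank_ℚ(R)=2; free=2−2=0
SNF(R) diag = [2, 4] → torsion [2, 4]

Answer: M ≅ ℤ/2 ⊕ ℤ/4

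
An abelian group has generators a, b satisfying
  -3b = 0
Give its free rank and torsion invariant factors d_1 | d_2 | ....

rank_ℚ(R)=1; free=2−1=1
SNF(R) diag = [3] → torsion [3]

Answer: M ≅ ℤ^1 ⊕ ℤ/3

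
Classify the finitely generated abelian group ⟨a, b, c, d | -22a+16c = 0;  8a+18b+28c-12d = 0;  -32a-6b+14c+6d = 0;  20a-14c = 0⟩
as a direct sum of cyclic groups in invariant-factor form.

rank_ℚ(R)=4; free=4−4=0
SNF(R) diag = [2, 6, 6, 6] → torsion [2, 6, 6, 6]

Answer: M ≅ ℤ/2 ⊕ ℤ/6 ⊕ ℤ/6 ⊕ ℤ/6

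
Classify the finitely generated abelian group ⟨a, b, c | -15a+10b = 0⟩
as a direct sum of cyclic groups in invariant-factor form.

Answer: M ≅ ℤ^2 ⊕ ℤ/5

Derivation:
rank_ℚ(R)=1; free=3−1=2
SNF(R) diag = [5] → torsion [5]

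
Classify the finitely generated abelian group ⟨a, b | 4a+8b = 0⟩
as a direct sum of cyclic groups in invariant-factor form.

Answer: M ≅ ℤ^1 ⊕ ℤ/4

Derivation:
rank_ℚ(R)=1; free=2−1=1
SNF(R) diag = [4] → torsion [4]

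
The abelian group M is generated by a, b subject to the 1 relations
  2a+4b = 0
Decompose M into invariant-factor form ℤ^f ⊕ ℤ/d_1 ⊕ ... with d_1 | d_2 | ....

Answer: M ≅ ℤ^1 ⊕ ℤ/2

Derivation:
rank_ℚ(R)=1; free=2−1=1
SNF(R) diag = [2] → torsion [2]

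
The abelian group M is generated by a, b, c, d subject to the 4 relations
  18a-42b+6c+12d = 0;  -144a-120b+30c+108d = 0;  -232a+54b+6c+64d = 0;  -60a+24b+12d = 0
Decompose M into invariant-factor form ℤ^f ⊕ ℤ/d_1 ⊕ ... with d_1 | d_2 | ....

rank_ℚ(R)=4; free=4−4=0
SNF(R) diag = [2, 6, 6, 12] → torsion [2, 6, 6, 12]

Answer: M ≅ ℤ/2 ⊕ ℤ/6 ⊕ ℤ/6 ⊕ ℤ/12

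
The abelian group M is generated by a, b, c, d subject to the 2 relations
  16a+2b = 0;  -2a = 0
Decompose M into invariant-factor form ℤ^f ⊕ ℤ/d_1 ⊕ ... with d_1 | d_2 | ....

Answer: M ≅ ℤ^2 ⊕ ℤ/2 ⊕ ℤ/2

Derivation:
rank_ℚ(R)=2; free=4−2=2
SNF(R) diag = [2, 2] → torsion [2, 2]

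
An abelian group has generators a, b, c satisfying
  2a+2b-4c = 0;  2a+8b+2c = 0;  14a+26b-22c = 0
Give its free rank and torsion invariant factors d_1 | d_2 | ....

rank_ℚ(R)=3; free=3−3=0
SNF(R) diag = [2, 6, 6] → torsion [2, 6, 6]

Answer: M ≅ ℤ/2 ⊕ ℤ/6 ⊕ ℤ/6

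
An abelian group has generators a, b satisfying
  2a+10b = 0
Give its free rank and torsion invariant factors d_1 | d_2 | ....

rank_ℚ(R)=1; free=2−1=1
SNF(R) diag = [2] → torsion [2]

Answer: M ≅ ℤ^1 ⊕ ℤ/2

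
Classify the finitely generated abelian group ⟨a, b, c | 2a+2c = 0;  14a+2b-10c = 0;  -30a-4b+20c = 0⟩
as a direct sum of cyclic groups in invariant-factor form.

Answer: M ≅ ℤ/2 ⊕ ℤ/2 ⊕ ℤ/2

Derivation:
rank_ℚ(R)=3; free=3−3=0
SNF(R) diag = [2, 2, 2] → torsion [2, 2, 2]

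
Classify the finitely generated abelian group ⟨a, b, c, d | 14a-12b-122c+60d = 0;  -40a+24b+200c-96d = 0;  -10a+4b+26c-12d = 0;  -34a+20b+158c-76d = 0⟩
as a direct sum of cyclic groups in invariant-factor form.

rank_ℚ(R)=4; free=4−4=0
SNF(R) diag = [2, 4, 8, 8] → torsion [2, 4, 8, 8]

Answer: M ≅ ℤ/2 ⊕ ℤ/4 ⊕ ℤ/8 ⊕ ℤ/8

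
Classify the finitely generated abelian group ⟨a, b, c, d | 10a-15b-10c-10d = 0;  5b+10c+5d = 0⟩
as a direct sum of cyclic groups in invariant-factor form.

Answer: M ≅ ℤ^2 ⊕ ℤ/5 ⊕ ℤ/5

Derivation:
rank_ℚ(R)=2; free=4−2=2
SNF(R) diag = [5, 5] → torsion [5, 5]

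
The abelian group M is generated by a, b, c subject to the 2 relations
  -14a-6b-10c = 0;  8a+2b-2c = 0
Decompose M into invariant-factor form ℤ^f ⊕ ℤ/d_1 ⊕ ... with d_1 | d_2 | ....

rank_ℚ(R)=2; free=3−2=1
SNF(R) diag = [2, 2] → torsion [2, 2]

Answer: M ≅ ℤ^1 ⊕ ℤ/2 ⊕ ℤ/2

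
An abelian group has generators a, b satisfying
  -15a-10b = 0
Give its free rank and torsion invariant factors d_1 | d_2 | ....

Answer: M ≅ ℤ^1 ⊕ ℤ/5

Derivation:
rank_ℚ(R)=1; free=2−1=1
SNF(R) diag = [5] → torsion [5]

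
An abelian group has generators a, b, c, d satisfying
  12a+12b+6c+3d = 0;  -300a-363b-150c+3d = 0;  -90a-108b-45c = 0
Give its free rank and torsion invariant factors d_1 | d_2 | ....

rank_ℚ(R)=3; free=4−3=1
SNF(R) diag = [3, 3, 9] → torsion [3, 3, 9]

Answer: M ≅ ℤ^1 ⊕ ℤ/3 ⊕ ℤ/3 ⊕ ℤ/9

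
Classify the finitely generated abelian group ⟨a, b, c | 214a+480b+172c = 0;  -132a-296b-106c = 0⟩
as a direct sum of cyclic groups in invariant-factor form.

Answer: M ≅ ℤ^1 ⊕ ℤ/2 ⊕ ℤ/2

Derivation:
rank_ℚ(R)=2; free=3−2=1
SNF(R) diag = [2, 2] → torsion [2, 2]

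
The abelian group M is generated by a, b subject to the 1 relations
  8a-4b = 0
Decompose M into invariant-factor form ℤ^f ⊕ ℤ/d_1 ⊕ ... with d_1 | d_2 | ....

Answer: M ≅ ℤ^1 ⊕ ℤ/4

Derivation:
rank_ℚ(R)=1; free=2−1=1
SNF(R) diag = [4] → torsion [4]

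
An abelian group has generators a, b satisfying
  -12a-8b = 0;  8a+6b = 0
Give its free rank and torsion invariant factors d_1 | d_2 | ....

rank_ℚ(R)=2; free=2−2=0
SNF(R) diag = [2, 4] → torsion [2, 4]

Answer: M ≅ ℤ/2 ⊕ ℤ/4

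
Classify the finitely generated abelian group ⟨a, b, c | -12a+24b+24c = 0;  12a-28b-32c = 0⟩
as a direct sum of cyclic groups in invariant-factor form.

Answer: M ≅ ℤ^1 ⊕ ℤ/4 ⊕ ℤ/12

Derivation:
rank_ℚ(R)=2; free=3−2=1
SNF(R) diag = [4, 12] → torsion [4, 12]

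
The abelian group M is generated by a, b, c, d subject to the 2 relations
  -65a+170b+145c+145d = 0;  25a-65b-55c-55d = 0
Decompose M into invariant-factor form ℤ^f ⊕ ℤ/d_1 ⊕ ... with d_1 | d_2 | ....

Answer: M ≅ ℤ^2 ⊕ ℤ/5 ⊕ ℤ/5

Derivation:
rank_ℚ(R)=2; free=4−2=2
SNF(R) diag = [5, 5] → torsion [5, 5]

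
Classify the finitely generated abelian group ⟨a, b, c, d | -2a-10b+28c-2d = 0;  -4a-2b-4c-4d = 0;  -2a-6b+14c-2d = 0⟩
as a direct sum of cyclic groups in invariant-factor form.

rank_ℚ(R)=3; free=4−3=1
SNF(R) diag = [2, 2, 6] → torsion [2, 2, 6]

Answer: M ≅ ℤ^1 ⊕ ℤ/2 ⊕ ℤ/2 ⊕ ℤ/6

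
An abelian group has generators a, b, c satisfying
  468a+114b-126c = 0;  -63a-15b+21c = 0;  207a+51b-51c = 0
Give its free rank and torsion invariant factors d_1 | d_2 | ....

Answer: M ≅ ℤ/3 ⊕ ℤ/6 ⊕ ℤ/18

Derivation:
rank_ℚ(R)=3; free=3−3=0
SNF(R) diag = [3, 6, 18] → torsion [3, 6, 18]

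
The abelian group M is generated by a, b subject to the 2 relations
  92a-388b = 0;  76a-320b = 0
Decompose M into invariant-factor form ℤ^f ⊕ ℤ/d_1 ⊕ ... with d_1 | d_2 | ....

rank_ℚ(R)=2; free=2−2=0
SNF(R) diag = [4, 12] → torsion [4, 12]

Answer: M ≅ ℤ/4 ⊕ ℤ/12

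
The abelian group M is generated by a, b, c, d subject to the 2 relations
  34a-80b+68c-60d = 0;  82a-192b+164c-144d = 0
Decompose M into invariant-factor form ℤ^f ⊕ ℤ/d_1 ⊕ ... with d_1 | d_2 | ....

Answer: M ≅ ℤ^2 ⊕ ℤ/2 ⊕ ℤ/4

Derivation:
rank_ℚ(R)=2; free=4−2=2
SNF(R) diag = [2, 4] → torsion [2, 4]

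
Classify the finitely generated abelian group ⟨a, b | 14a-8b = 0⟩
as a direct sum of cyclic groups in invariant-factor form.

rank_ℚ(R)=1; free=2−1=1
SNF(R) diag = [2] → torsion [2]

Answer: M ≅ ℤ^1 ⊕ ℤ/2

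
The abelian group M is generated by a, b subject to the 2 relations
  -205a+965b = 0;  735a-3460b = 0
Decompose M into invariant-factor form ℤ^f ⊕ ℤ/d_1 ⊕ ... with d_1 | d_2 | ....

rank_ℚ(R)=2; free=2−2=0
SNF(R) diag = [5, 5] → torsion [5, 5]

Answer: M ≅ ℤ/5 ⊕ ℤ/5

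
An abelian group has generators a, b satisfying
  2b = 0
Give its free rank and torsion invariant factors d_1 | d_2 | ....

Answer: M ≅ ℤ^1 ⊕ ℤ/2

Derivation:
rank_ℚ(R)=1; free=2−1=1
SNF(R) diag = [2] → torsion [2]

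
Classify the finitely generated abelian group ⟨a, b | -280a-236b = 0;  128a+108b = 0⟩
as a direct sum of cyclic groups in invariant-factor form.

Answer: M ≅ ℤ/4 ⊕ ℤ/8

Derivation:
rank_ℚ(R)=2; free=2−2=0
SNF(R) diag = [4, 8] → torsion [4, 8]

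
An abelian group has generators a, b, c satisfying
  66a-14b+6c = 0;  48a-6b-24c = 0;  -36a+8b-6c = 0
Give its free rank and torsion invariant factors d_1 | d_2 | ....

Answer: M ≅ ℤ/2 ⊕ ℤ/6 ⊕ ℤ/6

Derivation:
rank_ℚ(R)=3; free=3−3=0
SNF(R) diag = [2, 6, 6] → torsion [2, 6, 6]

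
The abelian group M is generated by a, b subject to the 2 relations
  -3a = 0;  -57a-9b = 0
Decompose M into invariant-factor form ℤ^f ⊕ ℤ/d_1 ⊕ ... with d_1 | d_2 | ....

rank_ℚ(R)=2; free=2−2=0
SNF(R) diag = [3, 9] → torsion [3, 9]

Answer: M ≅ ℤ/3 ⊕ ℤ/9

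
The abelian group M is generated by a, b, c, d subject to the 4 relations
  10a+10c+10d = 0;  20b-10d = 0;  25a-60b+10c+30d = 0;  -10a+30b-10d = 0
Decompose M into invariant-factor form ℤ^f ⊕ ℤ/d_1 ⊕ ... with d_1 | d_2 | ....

Answer: M ≅ ℤ/5 ⊕ ℤ/10 ⊕ ℤ/10 ⊕ ℤ/10

Derivation:
rank_ℚ(R)=4; free=4−4=0
SNF(R) diag = [5, 10, 10, 10] → torsion [5, 10, 10, 10]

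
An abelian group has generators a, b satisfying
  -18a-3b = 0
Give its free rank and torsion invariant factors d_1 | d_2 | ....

rank_ℚ(R)=1; free=2−1=1
SNF(R) diag = [3] → torsion [3]

Answer: M ≅ ℤ^1 ⊕ ℤ/3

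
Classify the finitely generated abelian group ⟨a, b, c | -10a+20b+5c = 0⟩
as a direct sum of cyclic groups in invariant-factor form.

rank_ℚ(R)=1; free=3−1=2
SNF(R) diag = [5] → torsion [5]

Answer: M ≅ ℤ^2 ⊕ ℤ/5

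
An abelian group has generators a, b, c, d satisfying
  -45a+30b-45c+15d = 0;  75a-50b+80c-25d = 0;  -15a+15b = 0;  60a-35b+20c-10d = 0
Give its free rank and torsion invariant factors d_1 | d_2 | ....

rank_ℚ(R)=4; free=4−4=0
SNF(R) diag = [5, 15, 15, 15] → torsion [5, 15, 15, 15]

Answer: M ≅ ℤ/5 ⊕ ℤ/15 ⊕ ℤ/15 ⊕ ℤ/15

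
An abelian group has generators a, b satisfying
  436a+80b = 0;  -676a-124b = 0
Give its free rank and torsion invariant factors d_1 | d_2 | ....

rank_ℚ(R)=2; free=2−2=0
SNF(R) diag = [4, 4] → torsion [4, 4]

Answer: M ≅ ℤ/4 ⊕ ℤ/4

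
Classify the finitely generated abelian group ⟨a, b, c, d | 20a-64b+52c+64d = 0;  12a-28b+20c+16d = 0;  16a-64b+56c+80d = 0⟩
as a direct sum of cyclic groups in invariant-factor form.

rank_ℚ(R)=3; free=4−3=1
SNF(R) diag = [4, 4, 8] → torsion [4, 4, 8]

Answer: M ≅ ℤ^1 ⊕ ℤ/4 ⊕ ℤ/4 ⊕ ℤ/8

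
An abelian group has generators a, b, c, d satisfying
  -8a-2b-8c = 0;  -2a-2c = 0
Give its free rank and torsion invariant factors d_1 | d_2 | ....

Answer: M ≅ ℤ^2 ⊕ ℤ/2 ⊕ ℤ/2

Derivation:
rank_ℚ(R)=2; free=4−2=2
SNF(R) diag = [2, 2] → torsion [2, 2]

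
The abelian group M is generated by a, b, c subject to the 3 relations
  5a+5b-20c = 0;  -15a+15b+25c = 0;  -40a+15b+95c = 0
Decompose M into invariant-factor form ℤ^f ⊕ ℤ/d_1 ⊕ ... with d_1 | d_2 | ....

rank_ℚ(R)=3; free=3−3=0
SNF(R) diag = [5, 5, 5] → torsion [5, 5, 5]

Answer: M ≅ ℤ/5 ⊕ ℤ/5 ⊕ ℤ/5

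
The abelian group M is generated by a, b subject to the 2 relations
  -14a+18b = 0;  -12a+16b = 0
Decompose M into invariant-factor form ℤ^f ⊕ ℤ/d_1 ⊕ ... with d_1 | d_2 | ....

Answer: M ≅ ℤ/2 ⊕ ℤ/4

Derivation:
rank_ℚ(R)=2; free=2−2=0
SNF(R) diag = [2, 4] → torsion [2, 4]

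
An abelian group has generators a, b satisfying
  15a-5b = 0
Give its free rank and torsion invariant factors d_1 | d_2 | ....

rank_ℚ(R)=1; free=2−1=1
SNF(R) diag = [5] → torsion [5]

Answer: M ≅ ℤ^1 ⊕ ℤ/5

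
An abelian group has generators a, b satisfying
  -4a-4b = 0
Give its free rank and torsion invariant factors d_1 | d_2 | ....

Answer: M ≅ ℤ^1 ⊕ ℤ/4

Derivation:
rank_ℚ(R)=1; free=2−1=1
SNF(R) diag = [4] → torsion [4]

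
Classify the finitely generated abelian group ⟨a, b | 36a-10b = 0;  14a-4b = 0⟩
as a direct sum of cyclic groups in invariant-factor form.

Answer: M ≅ ℤ/2 ⊕ ℤ/2

Derivation:
rank_ℚ(R)=2; free=2−2=0
SNF(R) diag = [2, 2] → torsion [2, 2]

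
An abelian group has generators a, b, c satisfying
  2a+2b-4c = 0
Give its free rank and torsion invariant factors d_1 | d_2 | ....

Answer: M ≅ ℤ^2 ⊕ ℤ/2

Derivation:
rank_ℚ(R)=1; free=3−1=2
SNF(R) diag = [2] → torsion [2]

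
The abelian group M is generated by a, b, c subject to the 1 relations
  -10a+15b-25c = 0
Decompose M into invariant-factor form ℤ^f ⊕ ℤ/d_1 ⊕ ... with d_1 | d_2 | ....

rank_ℚ(R)=1; free=3−1=2
SNF(R) diag = [5] → torsion [5]

Answer: M ≅ ℤ^2 ⊕ ℤ/5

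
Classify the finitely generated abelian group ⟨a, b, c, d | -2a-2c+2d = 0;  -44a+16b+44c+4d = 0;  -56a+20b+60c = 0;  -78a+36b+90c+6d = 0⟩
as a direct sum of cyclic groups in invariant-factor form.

Answer: M ≅ ℤ/2 ⊕ ℤ/4 ⊕ ℤ/12 ⊕ ℤ/24

Derivation:
rank_ℚ(R)=4; free=4−4=0
SNF(R) diag = [2, 4, 12, 24] → torsion [2, 4, 12, 24]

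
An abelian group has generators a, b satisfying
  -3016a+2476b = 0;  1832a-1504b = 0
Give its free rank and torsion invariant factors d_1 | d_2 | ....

Answer: M ≅ ℤ/4 ⊕ ℤ/8

Derivation:
rank_ℚ(R)=2; free=2−2=0
SNF(R) diag = [4, 8] → torsion [4, 8]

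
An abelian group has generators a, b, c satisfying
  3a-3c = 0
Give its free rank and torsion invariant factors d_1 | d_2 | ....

Answer: M ≅ ℤ^2 ⊕ ℤ/3

Derivation:
rank_ℚ(R)=1; free=3−1=2
SNF(R) diag = [3] → torsion [3]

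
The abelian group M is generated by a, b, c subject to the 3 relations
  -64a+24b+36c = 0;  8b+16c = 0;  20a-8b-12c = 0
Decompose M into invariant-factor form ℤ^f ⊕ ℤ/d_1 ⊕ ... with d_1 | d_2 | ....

Answer: M ≅ ℤ/4 ⊕ ℤ/4 ⊕ ℤ/8

Derivation:
rank_ℚ(R)=3; free=3−3=0
SNF(R) diag = [4, 4, 8] → torsion [4, 4, 8]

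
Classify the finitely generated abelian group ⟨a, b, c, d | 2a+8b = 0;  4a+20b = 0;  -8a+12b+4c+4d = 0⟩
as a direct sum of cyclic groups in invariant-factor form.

Answer: M ≅ ℤ^1 ⊕ ℤ/2 ⊕ ℤ/4 ⊕ ℤ/4

Derivation:
rank_ℚ(R)=3; free=4−3=1
SNF(R) diag = [2, 4, 4] → torsion [2, 4, 4]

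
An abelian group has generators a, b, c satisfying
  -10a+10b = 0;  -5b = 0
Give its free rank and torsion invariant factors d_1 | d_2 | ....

Answer: M ≅ ℤ^1 ⊕ ℤ/5 ⊕ ℤ/10

Derivation:
rank_ℚ(R)=2; free=3−2=1
SNF(R) diag = [5, 10] → torsion [5, 10]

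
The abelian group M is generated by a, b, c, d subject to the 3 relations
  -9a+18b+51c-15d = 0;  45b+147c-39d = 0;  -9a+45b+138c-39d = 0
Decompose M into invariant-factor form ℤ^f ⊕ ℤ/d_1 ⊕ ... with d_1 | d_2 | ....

rank_ℚ(R)=3; free=4−3=1
SNF(R) diag = [3, 9, 9] → torsion [3, 9, 9]

Answer: M ≅ ℤ^1 ⊕ ℤ/3 ⊕ ℤ/9 ⊕ ℤ/9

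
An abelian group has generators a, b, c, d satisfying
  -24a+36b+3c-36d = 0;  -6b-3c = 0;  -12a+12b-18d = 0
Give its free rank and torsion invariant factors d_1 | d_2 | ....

rank_ℚ(R)=3; free=4−3=1
SNF(R) diag = [3, 6, 6] → torsion [3, 6, 6]

Answer: M ≅ ℤ^1 ⊕ ℤ/3 ⊕ ℤ/6 ⊕ ℤ/6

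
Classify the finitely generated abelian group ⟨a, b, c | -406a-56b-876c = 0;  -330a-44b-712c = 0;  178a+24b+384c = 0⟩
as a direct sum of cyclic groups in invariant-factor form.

Answer: M ≅ ℤ/2 ⊕ ℤ/4 ⊕ ℤ/4

Derivation:
rank_ℚ(R)=3; free=3−3=0
SNF(R) diag = [2, 4, 4] → torsion [2, 4, 4]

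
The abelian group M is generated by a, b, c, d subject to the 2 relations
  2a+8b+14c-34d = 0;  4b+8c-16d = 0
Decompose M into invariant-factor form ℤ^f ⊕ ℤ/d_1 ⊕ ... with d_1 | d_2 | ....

rank_ℚ(R)=2; free=4−2=2
SNF(R) diag = [2, 4] → torsion [2, 4]

Answer: M ≅ ℤ^2 ⊕ ℤ/2 ⊕ ℤ/4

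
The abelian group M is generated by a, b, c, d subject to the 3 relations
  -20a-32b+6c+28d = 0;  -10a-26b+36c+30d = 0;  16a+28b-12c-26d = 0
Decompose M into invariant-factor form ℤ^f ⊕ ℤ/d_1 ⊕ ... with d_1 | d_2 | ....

Answer: M ≅ ℤ^1 ⊕ ℤ/2 ⊕ ℤ/2 ⊕ ℤ/6

Derivation:
rank_ℚ(R)=3; free=4−3=1
SNF(R) diag = [2, 2, 6] → torsion [2, 2, 6]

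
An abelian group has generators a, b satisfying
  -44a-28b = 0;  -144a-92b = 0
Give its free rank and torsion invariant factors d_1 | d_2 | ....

rank_ℚ(R)=2; free=2−2=0
SNF(R) diag = [4, 4] → torsion [4, 4]

Answer: M ≅ ℤ/4 ⊕ ℤ/4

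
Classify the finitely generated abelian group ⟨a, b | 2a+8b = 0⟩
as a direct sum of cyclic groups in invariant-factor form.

Answer: M ≅ ℤ^1 ⊕ ℤ/2

Derivation:
rank_ℚ(R)=1; free=2−1=1
SNF(R) diag = [2] → torsion [2]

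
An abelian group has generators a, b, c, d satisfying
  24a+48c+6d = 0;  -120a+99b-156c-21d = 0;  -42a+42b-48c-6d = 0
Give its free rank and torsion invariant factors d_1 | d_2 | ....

rank_ℚ(R)=3; free=4−3=1
SNF(R) diag = [3, 6, 6] → torsion [3, 6, 6]

Answer: M ≅ ℤ^1 ⊕ ℤ/3 ⊕ ℤ/6 ⊕ ℤ/6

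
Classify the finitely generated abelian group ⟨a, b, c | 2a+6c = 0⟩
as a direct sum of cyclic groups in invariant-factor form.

rank_ℚ(R)=1; free=3−1=2
SNF(R) diag = [2] → torsion [2]

Answer: M ≅ ℤ^2 ⊕ ℤ/2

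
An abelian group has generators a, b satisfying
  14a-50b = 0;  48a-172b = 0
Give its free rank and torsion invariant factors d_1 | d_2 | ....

Answer: M ≅ ℤ/2 ⊕ ℤ/4

Derivation:
rank_ℚ(R)=2; free=2−2=0
SNF(R) diag = [2, 4] → torsion [2, 4]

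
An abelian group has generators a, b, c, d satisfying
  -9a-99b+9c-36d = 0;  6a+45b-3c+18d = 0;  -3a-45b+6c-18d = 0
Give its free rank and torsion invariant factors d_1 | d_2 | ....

Answer: M ≅ ℤ^1 ⊕ ℤ/3 ⊕ ℤ/9 ⊕ ℤ/9

Derivation:
rank_ℚ(R)=3; free=4−3=1
SNF(R) diag = [3, 9, 9] → torsion [3, 9, 9]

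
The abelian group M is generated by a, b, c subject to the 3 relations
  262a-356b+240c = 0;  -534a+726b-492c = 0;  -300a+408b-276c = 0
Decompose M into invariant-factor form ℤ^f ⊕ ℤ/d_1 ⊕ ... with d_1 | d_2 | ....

Answer: M ≅ ℤ/2 ⊕ ℤ/6 ⊕ ℤ/12

Derivation:
rank_ℚ(R)=3; free=3−3=0
SNF(R) diag = [2, 6, 12] → torsion [2, 6, 12]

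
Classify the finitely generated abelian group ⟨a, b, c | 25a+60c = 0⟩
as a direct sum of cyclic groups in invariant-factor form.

Answer: M ≅ ℤ^2 ⊕ ℤ/5

Derivation:
rank_ℚ(R)=1; free=3−1=2
SNF(R) diag = [5] → torsion [5]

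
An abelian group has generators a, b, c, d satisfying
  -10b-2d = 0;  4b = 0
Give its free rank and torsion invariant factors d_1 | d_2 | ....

rank_ℚ(R)=2; free=4−2=2
SNF(R) diag = [2, 4] → torsion [2, 4]

Answer: M ≅ ℤ^2 ⊕ ℤ/2 ⊕ ℤ/4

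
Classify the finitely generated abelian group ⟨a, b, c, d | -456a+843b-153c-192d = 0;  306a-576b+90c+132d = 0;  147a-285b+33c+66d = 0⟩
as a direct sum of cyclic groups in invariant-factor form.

Answer: M ≅ ℤ^1 ⊕ ℤ/3 ⊕ ℤ/3 ⊕ ℤ/6

Derivation:
rank_ℚ(R)=3; free=4−3=1
SNF(R) diag = [3, 3, 6] → torsion [3, 3, 6]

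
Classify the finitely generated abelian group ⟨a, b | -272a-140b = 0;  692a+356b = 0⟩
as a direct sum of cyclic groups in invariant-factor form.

Answer: M ≅ ℤ/4 ⊕ ℤ/12

Derivation:
rank_ℚ(R)=2; free=2−2=0
SNF(R) diag = [4, 12] → torsion [4, 12]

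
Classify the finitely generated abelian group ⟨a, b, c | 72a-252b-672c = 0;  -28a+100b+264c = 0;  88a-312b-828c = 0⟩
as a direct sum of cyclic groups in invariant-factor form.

rank_ℚ(R)=3; free=3−3=0
SNF(R) diag = [4, 4, 12] → torsion [4, 4, 12]

Answer: M ≅ ℤ/4 ⊕ ℤ/4 ⊕ ℤ/12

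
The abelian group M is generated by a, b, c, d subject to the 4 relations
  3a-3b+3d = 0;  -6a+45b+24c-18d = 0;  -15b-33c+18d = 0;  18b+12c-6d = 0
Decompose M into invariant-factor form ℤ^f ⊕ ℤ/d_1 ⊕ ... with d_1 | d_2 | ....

Answer: M ≅ ℤ/3 ⊕ ℤ/3 ⊕ ℤ/3 ⊕ ℤ/6

Derivation:
rank_ℚ(R)=4; free=4−4=0
SNF(R) diag = [3, 3, 3, 6] → torsion [3, 3, 3, 6]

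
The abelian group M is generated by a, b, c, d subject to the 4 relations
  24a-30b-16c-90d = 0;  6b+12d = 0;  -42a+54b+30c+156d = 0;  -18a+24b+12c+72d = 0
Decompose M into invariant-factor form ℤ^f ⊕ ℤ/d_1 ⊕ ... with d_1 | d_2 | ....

rank_ℚ(R)=4; free=4−4=0
SNF(R) diag = [2, 6, 6, 6] → torsion [2, 6, 6, 6]

Answer: M ≅ ℤ/2 ⊕ ℤ/6 ⊕ ℤ/6 ⊕ ℤ/6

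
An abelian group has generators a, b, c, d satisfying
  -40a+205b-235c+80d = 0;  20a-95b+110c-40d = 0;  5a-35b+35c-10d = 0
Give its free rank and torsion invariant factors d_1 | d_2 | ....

rank_ℚ(R)=3; free=4−3=1
SNF(R) diag = [5, 15, 15] → torsion [5, 15, 15]

Answer: M ≅ ℤ^1 ⊕ ℤ/5 ⊕ ℤ/15 ⊕ ℤ/15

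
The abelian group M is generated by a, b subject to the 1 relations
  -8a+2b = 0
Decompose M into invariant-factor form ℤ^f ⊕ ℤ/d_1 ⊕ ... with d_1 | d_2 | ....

rank_ℚ(R)=1; free=2−1=1
SNF(R) diag = [2] → torsion [2]

Answer: M ≅ ℤ^1 ⊕ ℤ/2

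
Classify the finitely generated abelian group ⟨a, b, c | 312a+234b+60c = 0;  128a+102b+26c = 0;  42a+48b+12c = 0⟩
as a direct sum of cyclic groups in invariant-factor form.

Answer: M ≅ ℤ/2 ⊕ ℤ/6 ⊕ ℤ/18

Derivation:
rank_ℚ(R)=3; free=3−3=0
SNF(R) diag = [2, 6, 18] → torsion [2, 6, 18]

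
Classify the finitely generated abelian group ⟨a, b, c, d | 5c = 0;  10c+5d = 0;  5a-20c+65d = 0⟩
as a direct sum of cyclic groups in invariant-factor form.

Answer: M ≅ ℤ^1 ⊕ ℤ/5 ⊕ ℤ/5 ⊕ ℤ/5

Derivation:
rank_ℚ(R)=3; free=4−3=1
SNF(R) diag = [5, 5, 5] → torsion [5, 5, 5]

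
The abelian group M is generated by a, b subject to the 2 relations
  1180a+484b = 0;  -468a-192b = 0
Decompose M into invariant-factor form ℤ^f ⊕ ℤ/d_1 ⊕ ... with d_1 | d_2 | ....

rank_ℚ(R)=2; free=2−2=0
SNF(R) diag = [4, 12] → torsion [4, 12]

Answer: M ≅ ℤ/4 ⊕ ℤ/12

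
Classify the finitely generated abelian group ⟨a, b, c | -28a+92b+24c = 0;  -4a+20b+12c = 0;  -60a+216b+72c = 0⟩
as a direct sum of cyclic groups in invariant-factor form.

Answer: M ≅ ℤ/4 ⊕ ℤ/12 ⊕ ℤ/12

Derivation:
rank_ℚ(R)=3; free=3−3=0
SNF(R) diag = [4, 12, 12] → torsion [4, 12, 12]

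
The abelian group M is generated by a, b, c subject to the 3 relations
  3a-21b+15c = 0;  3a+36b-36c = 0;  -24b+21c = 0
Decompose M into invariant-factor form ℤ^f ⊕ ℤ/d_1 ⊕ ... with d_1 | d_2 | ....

rank_ℚ(R)=3; free=3−3=0
SNF(R) diag = [3, 3, 9] → torsion [3, 3, 9]

Answer: M ≅ ℤ/3 ⊕ ℤ/3 ⊕ ℤ/9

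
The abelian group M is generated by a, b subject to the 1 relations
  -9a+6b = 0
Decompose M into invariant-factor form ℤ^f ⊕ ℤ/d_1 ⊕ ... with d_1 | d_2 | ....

rank_ℚ(R)=1; free=2−1=1
SNF(R) diag = [3] → torsion [3]

Answer: M ≅ ℤ^1 ⊕ ℤ/3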